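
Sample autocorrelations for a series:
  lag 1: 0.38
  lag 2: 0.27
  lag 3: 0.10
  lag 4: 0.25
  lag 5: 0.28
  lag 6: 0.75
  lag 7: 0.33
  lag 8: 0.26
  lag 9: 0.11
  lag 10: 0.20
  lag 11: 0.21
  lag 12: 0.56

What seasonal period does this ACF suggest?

6

The largest autocorrelation is r_6 = 0.75, with a weaker echo at lag 12 (0.56); the remaining lags stay at or below 0.38. The elevated value at lag 1 (0.38), dropping to 0.27 at lag 2, reflects decaying short-term dependence rather than seasonality.
The dominant spike at lag 6 indicates a seasonal period of 6.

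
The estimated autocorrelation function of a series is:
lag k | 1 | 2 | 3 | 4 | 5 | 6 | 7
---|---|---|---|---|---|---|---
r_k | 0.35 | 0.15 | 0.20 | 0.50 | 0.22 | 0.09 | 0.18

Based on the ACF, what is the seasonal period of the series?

The largest autocorrelation is r_4 = 0.50; the remaining lags stay at or below 0.35. The elevated value at lag 1 (0.35), dropping to 0.15 at lag 2, reflects decaying short-term dependence rather than seasonality.
The dominant spike at lag 4 indicates a seasonal period of 4.

4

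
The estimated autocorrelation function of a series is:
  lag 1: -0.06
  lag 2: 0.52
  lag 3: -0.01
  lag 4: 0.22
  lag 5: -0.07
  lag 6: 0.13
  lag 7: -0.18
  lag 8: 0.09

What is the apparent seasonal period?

The largest autocorrelation is r_2 = 0.52, with a weaker echo at lag 4 (0.22); the remaining lags stay at or below 0.13.
The dominant spike at lag 2 indicates a seasonal period of 2.

2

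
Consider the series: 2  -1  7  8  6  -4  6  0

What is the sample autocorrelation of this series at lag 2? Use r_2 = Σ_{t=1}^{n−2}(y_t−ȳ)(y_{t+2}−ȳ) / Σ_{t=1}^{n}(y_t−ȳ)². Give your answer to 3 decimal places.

-0.127

Mean ȳ = (2 − 1 + 7 + 8 + 6 − 4 + 6 + 0)/8 = 3.0000
Deviations from mean: -1.0000, -4.0000, 4.0000, 5.0000, 3.0000, -7.0000, 3.0000, -3.0000
Σ(y_t−ȳ)(y_{t+2}−ȳ) = (-4.0000) + (-20.0000) + (12.0000) + (-35.0000) + (9.0000) + (21.0000) = -17.0000
Denominator Σ(y_t−ȳ)² = 134.0000
r_2 = -17.0000 / 134.0000 = -0.127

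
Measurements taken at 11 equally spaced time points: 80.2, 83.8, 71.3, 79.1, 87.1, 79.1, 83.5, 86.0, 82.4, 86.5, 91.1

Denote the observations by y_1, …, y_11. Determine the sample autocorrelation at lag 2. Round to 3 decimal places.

Mean ȳ = (80.2 + 83.8 + 71.3 + 79.1 + 87.1 + 79.1 + 83.5 + 86.0 + 82.4 + 86.5 + 91.1)/11 = 82.7364
Numerator Σ_{t=1}^{9}(y_t−ȳ)(y_{t+2}−ȳ) = -10.8645
Denominator Σ(y_t−ȳ)² = 279.3055
r_2 = -10.8645 / 279.3055 = -0.039

-0.039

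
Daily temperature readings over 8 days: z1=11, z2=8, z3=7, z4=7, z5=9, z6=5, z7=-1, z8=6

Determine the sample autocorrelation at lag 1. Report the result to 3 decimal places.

0.230

Mean z̄ = (11 + 8 + 7 + 7 + 9 + 5 − 1 + 6)/8 = 6.5000
Deviations from mean: 4.5000, 1.5000, 0.5000, 0.5000, 2.5000, -1.5000, -7.5000, -0.5000
Numerator Σ_{t=1}^{7}(z_t−z̄)(z_{t+1}−z̄) = 20.2500
Denominator Σ(z_t−z̄)² = 88.0000
r_1 = 20.2500 / 88.0000 = 0.230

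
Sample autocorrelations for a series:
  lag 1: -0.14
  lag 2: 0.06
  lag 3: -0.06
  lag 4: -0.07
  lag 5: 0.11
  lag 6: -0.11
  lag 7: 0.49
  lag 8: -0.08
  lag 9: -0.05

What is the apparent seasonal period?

The largest autocorrelation is r_7 = 0.49; the remaining lags stay at or below 0.11.
The dominant spike at lag 7 indicates a seasonal period of 7.

7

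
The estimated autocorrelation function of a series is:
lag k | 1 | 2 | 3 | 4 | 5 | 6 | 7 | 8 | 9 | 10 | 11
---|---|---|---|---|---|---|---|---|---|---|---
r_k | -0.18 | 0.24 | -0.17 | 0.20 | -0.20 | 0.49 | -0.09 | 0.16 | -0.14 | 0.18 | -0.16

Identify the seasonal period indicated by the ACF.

The largest autocorrelation is r_6 = 0.49; the remaining lags stay at or below 0.24.
The dominant spike at lag 6 indicates a seasonal period of 6.

6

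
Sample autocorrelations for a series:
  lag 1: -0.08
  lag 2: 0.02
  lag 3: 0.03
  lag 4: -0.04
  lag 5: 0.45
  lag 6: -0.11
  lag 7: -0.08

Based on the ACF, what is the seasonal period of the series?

5

The largest autocorrelation is r_5 = 0.45; the remaining lags stay at or below 0.03.
The dominant spike at lag 5 indicates a seasonal period of 5.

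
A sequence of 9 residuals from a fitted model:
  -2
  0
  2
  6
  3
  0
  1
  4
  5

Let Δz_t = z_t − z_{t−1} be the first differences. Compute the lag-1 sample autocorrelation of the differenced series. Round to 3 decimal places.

0.165

First differences Δz: 2, 2, 4, -3, -3, 1, 3, 1
Mean of differences = 0.8750
Numerator Σ(Δz_t−Δz̄)(Δz_{t+1}−Δz̄) = 7.7344
Denominator Σ(Δz_t−Δz̄)² = 46.8750
r_1(Δz) = 7.7344 / 46.8750 = 0.165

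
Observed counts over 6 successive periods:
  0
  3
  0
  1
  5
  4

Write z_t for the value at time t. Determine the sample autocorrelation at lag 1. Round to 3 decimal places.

Mean z̄ = (0 + 3 + 0 + 1 + 5 + 4)/6 = 2.1667
Deviations from mean: -2.1667, 0.8333, -2.1667, -1.1667, 2.8333, 1.8333
Σ(z_t−z̄)(z_{t+1}−z̄) = (-1.8056) + (-1.8056) + (2.5278) + (-3.3056) + (5.1944) = 0.8056
Denominator Σ(z_t−z̄)² = 22.8333
r_1 = 0.8056 / 22.8333 = 0.035

0.035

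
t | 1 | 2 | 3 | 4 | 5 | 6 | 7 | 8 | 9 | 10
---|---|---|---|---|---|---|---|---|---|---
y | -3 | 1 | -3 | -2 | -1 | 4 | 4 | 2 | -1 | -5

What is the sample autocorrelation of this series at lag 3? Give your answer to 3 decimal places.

Mean ȳ = (-3 + 1 − 3 − 2 − 1 + 4 + 4 + 2 − 1 − 5)/10 = -0.4000
Numerator Σ_{t=1}^{7}(y_t−ȳ)(y_{t+3}−ȳ) = -39.4800
Denominator Σ(y_t−ȳ)² = 84.4000
r_3 = -39.4800 / 84.4000 = -0.468

-0.468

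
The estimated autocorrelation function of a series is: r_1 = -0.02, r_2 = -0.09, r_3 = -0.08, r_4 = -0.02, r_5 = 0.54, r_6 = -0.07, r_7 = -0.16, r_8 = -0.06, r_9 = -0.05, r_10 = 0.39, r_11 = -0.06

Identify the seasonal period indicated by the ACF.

The largest autocorrelation is r_5 = 0.54, with a weaker echo at lag 10 (0.39); the remaining lags stay at or below -0.02.
The dominant spike at lag 5 indicates a seasonal period of 5.

5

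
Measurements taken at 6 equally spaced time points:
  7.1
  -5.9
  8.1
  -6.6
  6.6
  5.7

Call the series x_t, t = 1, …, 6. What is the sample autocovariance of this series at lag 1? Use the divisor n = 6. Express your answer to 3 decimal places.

-26.805

Mean x̄ = (7.1 − 5.9 + 8.1 − 6.6 + 6.6 + 5.7)/6 = 2.5000
Σ_{t=1}^{5}(x_t−x̄)(x_{t+1}−x̄) = -160.8300
γ_1 = -160.8300 / 6 = -26.805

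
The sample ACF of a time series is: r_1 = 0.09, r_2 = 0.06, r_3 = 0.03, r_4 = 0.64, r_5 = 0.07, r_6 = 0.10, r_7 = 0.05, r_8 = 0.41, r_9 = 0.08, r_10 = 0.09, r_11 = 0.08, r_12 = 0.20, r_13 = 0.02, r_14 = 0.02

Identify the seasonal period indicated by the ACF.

The largest autocorrelation is r_4 = 0.64, with weaker echoes at lags 8 (0.41) and 12 (0.20); the remaining lags stay at or below 0.10.
The dominant spike at lag 4 indicates a seasonal period of 4.

4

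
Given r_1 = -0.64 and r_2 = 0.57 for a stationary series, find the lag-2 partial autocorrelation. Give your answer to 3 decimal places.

0.272

φ_{22} = (r_2 − r_1²) / (1 − r_1²)
r_1² = (-0.64)² = 0.4096
Numerator = 0.57 − 0.4096 = 0.1604; denominator = 1 − 0.4096 = 0.5904
φ_{22} = 0.1604 / 0.5904 = 0.272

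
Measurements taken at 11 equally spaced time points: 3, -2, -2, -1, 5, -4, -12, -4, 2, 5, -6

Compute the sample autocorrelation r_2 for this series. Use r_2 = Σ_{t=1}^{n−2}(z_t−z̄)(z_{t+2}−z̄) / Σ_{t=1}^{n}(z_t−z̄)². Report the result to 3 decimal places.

Mean z̄ = (3 − 2 − 2 − 1 + 5 − 4 − 12 − 4 + 2 + 5 − 6)/11 = -1.4545
Numerator Σ_{t=1}^{9}(z_t−z̄)(z_{t+2}−z̄) = -137.5041
Denominator Σ(z_t−z̄)² = 260.7273
r_2 = -137.5041 / 260.7273 = -0.527

-0.527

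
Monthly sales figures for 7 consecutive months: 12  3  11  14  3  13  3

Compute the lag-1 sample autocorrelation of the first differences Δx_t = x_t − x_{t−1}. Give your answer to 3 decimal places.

-0.603

First differences Δx: -9, 8, 3, -11, 10, -10
Mean of differences = -1.5000
Numerator Σ(Δx_t−Δx̄)(Δx_{t+1}−Δx̄) = -278.2500
Denominator Σ(Δx_t−Δx̄)² = 461.5000
r_1(Δx) = -278.2500 / 461.5000 = -0.603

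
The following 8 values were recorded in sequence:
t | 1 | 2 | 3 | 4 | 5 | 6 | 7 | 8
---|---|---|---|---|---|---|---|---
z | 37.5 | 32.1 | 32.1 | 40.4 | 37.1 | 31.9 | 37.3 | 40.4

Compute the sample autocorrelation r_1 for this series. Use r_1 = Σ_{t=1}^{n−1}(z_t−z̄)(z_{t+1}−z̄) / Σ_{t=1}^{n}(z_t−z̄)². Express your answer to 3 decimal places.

-0.072

Mean z̄ = (37.5 + 32.1 + 32.1 + 40.4 + 37.1 + 31.9 + 37.3 + 40.4)/8 = 36.1000
Numerator Σ_{t=1}^{7}(z_t−z̄)(z_{t+1}−z̄) = -6.5800
Denominator Σ(z_t−z̄)² = 91.0200
r_1 = -6.5800 / 91.0200 = -0.072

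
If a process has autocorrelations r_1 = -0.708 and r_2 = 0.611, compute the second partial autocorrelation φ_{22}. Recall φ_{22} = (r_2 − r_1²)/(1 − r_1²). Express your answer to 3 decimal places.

φ_{22} = (r_2 − r_1²) / (1 − r_1²)
r_1² = (-0.708)² = 0.501264
Numerator = 0.611 − 0.5013 = 0.1097; denominator = 1 − 0.5013 = 0.4987
φ_{22} = 0.1097 / 0.4987 = 0.220

0.220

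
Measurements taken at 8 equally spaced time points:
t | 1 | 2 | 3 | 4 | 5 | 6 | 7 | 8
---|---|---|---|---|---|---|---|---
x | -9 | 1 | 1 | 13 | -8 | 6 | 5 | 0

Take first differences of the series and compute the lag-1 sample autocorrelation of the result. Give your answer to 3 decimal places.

First differences Δx: 10, 0, 12, -21, 14, -1, -5
Mean of differences = 1.2857
Numerator Σ(Δx_t−Δx̄)(Δx_{t+1}−Δx̄) = -561.7959
Denominator Σ(Δx_t−Δx̄)² = 895.4286
r_1(Δx) = -561.7959 / 895.4286 = -0.627

-0.627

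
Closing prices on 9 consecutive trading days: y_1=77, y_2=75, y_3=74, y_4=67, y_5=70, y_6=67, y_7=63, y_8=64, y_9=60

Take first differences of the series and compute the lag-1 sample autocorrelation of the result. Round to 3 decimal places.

-0.652

First differences Δy: -2, -1, -7, 3, -3, -4, 1, -4
Mean of differences = -2.1250
Numerator Σ(Δy_t−Δȳ)(Δy_{t+1}−Δȳ) = -44.8906
Denominator Σ(Δy_t−Δȳ)² = 68.8750
r_1(Δy) = -44.8906 / 68.8750 = -0.652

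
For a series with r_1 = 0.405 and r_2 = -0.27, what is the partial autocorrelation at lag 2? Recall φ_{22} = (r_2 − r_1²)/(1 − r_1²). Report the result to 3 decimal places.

φ_{22} = (r_2 − r_1²) / (1 − r_1²)
r_1² = (0.405)² = 0.164025
Numerator = -0.27 − 0.1640 = -0.4340; denominator = 1 − 0.1640 = 0.8360
φ_{22} = -0.4340 / 0.8360 = -0.519

-0.519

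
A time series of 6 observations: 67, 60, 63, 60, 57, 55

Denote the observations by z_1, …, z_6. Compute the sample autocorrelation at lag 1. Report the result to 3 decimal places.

0.163

Mean z̄ = (67 + 60 + 63 + 60 + 57 + 55)/6 = 60.3333
Deviations from mean: 6.6667, -0.3333, 2.6667, -0.3333, -3.3333, -5.3333
Σ(z_t−z̄)(z_{t+1}−z̄) = (-2.2222) + (-0.8889) + (-0.8889) + (1.1111) + (17.7778) = 14.8889
Denominator Σ(z_t−z̄)² = 91.3333
r_1 = 14.8889 / 91.3333 = 0.163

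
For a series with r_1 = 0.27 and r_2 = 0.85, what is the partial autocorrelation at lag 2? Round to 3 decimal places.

φ_{22} = (r_2 − r_1²) / (1 − r_1²)
r_1² = (0.27)² = 0.0729
Numerator = 0.85 − 0.0729 = 0.7771; denominator = 1 − 0.0729 = 0.9271
φ_{22} = 0.7771 / 0.9271 = 0.838

0.838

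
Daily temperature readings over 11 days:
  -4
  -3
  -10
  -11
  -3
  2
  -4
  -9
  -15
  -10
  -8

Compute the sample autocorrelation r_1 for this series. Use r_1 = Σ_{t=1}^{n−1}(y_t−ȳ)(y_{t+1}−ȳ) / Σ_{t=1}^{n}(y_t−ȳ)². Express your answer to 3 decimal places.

0.411

Mean ȳ = (-4 − 3 − 10 − 11 − 3 + 2 − 4 − 9 − 15 − 10 − 8)/11 = -6.8182
Numerator Σ_{t=1}^{10}(y_t−ȳ)(y_{t+1}−ȳ) = 95.9669
Denominator Σ(y_t−ȳ)² = 233.6364
r_1 = 95.9669 / 233.6364 = 0.411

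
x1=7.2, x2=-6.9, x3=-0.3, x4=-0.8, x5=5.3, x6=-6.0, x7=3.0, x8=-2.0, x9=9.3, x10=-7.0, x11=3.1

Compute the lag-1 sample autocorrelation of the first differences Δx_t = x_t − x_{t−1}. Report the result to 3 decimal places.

First differences Δx: -14.1, 6.6, -0.5, 6.1, -11.3, 9.0, -5.0, 11.3, -16.3, 10.1
Mean of differences = -0.4100
Numerator Σ(Δx_t−Δx̄)(Δx_{t+1}−Δx̄) = -720.5691
Denominator Σ(Δx_t−Δx̄)² = 1007.2290
r_1(Δx) = -720.5691 / 1007.2290 = -0.715

-0.715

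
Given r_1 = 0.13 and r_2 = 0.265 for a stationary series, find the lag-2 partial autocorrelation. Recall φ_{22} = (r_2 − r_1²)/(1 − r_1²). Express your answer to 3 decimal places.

φ_{22} = (r_2 − r_1²) / (1 − r_1²)
r_1² = (0.13)² = 0.0169
Numerator = 0.265 − 0.0169 = 0.2481; denominator = 1 − 0.0169 = 0.9831
φ_{22} = 0.2481 / 0.9831 = 0.252

0.252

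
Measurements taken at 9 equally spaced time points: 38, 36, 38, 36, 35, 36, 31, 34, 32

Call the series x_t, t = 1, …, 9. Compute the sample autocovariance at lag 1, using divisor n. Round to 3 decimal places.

1.320

Mean x̄ = (38 + 36 + 38 + 36 + 35 + 36 + 31 + 34 + 32)/9 = 35.1111
Σ_{t=1}^{8}(x_t−x̄)(x_{t+1}−x̄) = 11.8765
γ_1 = 11.8765 / 9 = 1.320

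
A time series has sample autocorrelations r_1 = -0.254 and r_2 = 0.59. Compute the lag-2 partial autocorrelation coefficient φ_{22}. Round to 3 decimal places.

φ_{22} = (r_2 − r_1²) / (1 − r_1²)
r_1² = (-0.254)² = 0.064516
Numerator = 0.59 − 0.0645 = 0.5255; denominator = 1 − 0.0645 = 0.9355
φ_{22} = 0.5255 / 0.9355 = 0.562

0.562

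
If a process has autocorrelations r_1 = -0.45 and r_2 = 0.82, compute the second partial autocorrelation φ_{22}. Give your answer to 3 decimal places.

φ_{22} = (r_2 − r_1²) / (1 − r_1²)
r_1² = (-0.45)² = 0.2025
Numerator = 0.82 − 0.2025 = 0.6175; denominator = 1 − 0.2025 = 0.7975
φ_{22} = 0.6175 / 0.7975 = 0.774

0.774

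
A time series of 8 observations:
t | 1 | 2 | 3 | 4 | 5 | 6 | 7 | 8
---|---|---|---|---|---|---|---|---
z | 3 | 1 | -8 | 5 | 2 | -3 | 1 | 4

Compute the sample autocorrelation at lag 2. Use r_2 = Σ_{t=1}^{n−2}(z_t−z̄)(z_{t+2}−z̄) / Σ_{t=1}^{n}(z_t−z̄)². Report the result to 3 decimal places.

-0.463

Mean z̄ = (3 + 1 − 8 + 5 + 2 − 3 + 1 + 4)/8 = 0.6250
Deviations from mean: 2.3750, 0.3750, -8.6250, 4.3750, 1.3750, -3.6250, 0.3750, 3.3750
Σ(z_t−z̄)(z_{t+2}−z̄) = (-20.4844) + (1.6406) + (-11.8594) + (-15.8594) + (0.5156) + (-12.2344) = -58.2813
Denominator Σ(z_t−z̄)² = 125.8750
r_2 = -58.2813 / 125.8750 = -0.463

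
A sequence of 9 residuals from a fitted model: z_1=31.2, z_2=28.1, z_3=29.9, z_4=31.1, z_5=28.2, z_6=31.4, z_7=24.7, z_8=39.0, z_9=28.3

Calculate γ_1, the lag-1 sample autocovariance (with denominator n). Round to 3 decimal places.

-8.630

Mean z̄ = (31.2 + 28.1 + 29.9 + 31.1 + 28.2 + 31.4 + 24.7 + 39.0 + 28.3)/9 = 30.2111
Σ_{t=1}^{8}(z_t−z̄)(z_{t+1}−z̄) = -77.6712
γ_1 = -77.6712 / 9 = -8.630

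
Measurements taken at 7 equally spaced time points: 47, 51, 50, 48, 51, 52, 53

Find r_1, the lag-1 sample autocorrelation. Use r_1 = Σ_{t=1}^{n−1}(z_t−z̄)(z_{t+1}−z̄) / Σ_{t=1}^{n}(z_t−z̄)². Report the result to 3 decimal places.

Mean z̄ = (47 + 51 + 50 + 48 + 51 + 52 + 53)/7 = 50.2857
Deviations from mean: -3.2857, 0.7143, -0.2857, -2.2857, 0.7143, 1.7143, 2.7143
Σ(z_t−z̄)(z_{t+1}−z̄) = (-2.3469) + (-0.2041) + (0.6531) + (-1.6327) + (1.2245) + (4.6531) = 2.3469
Denominator Σ(z_t−z̄)² = 27.4286
r_1 = 2.3469 / 27.4286 = 0.086

0.086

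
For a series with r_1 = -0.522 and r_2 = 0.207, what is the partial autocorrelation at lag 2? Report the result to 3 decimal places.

-0.090

φ_{22} = (r_2 − r_1²) / (1 − r_1²)
r_1² = (-0.522)² = 0.272484
Numerator = 0.207 − 0.2725 = -0.0655; denominator = 1 − 0.2725 = 0.7275
φ_{22} = -0.0655 / 0.7275 = -0.090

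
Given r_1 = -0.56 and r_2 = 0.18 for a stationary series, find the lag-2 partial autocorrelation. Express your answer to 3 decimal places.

φ_{22} = (r_2 − r_1²) / (1 − r_1²)
r_1² = (-0.56)² = 0.3136
Numerator = 0.18 − 0.3136 = -0.1336; denominator = 1 − 0.3136 = 0.6864
φ_{22} = -0.1336 / 0.6864 = -0.195

-0.195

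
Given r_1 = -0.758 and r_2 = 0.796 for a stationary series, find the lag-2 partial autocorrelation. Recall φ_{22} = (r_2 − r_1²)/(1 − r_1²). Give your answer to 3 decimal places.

φ_{22} = (r_2 − r_1²) / (1 − r_1²)
r_1² = (-0.758)² = 0.574564
Numerator = 0.796 − 0.5746 = 0.2214; denominator = 1 − 0.5746 = 0.4254
φ_{22} = 0.2214 / 0.4254 = 0.520

0.520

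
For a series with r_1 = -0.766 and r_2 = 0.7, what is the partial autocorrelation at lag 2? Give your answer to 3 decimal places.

0.274

φ_{22} = (r_2 − r_1²) / (1 − r_1²)
r_1² = (-0.766)² = 0.586756
Numerator = 0.7 − 0.5868 = 0.1132; denominator = 1 − 0.5868 = 0.4132
φ_{22} = 0.1132 / 0.4132 = 0.274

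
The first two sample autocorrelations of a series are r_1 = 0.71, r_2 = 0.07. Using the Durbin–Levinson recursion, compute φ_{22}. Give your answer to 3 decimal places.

φ_{22} = (r_2 − r_1²) / (1 − r_1²)
r_1² = (0.71)² = 0.5041
Numerator = 0.07 − 0.5041 = -0.4341; denominator = 1 − 0.5041 = 0.4959
φ_{22} = -0.4341 / 0.4959 = -0.875

-0.875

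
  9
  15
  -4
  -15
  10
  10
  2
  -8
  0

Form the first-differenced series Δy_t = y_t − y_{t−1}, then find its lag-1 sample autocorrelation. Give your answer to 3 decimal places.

First differences Δy: 6, -19, -11, 25, 0, -8, -10, 8
Mean of differences = -1.1250
Numerator Σ(Δy_t−Δȳ)(Δy_{t+1}−Δȳ) = -207.1406
Denominator Σ(Δy_t−Δȳ)² = 1360.8750
r_1(Δy) = -207.1406 / 1360.8750 = -0.152

-0.152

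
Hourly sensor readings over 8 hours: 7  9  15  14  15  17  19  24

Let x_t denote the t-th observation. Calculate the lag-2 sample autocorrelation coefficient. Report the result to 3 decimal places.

Mean x̄ = (7 + 9 + 15 + 14 + 15 + 17 + 19 + 24)/8 = 15.0000
Deviations from mean: -8.0000, -6.0000, 0.0000, -1.0000, 0.0000, 2.0000, 4.0000, 9.0000
Numerator Σ_{t=1}^{6}(x_t−x̄)(x_{t+2}−x̄) = 22.0000
Denominator Σ(x_t−x̄)² = 202.0000
r_2 = 22.0000 / 202.0000 = 0.109

0.109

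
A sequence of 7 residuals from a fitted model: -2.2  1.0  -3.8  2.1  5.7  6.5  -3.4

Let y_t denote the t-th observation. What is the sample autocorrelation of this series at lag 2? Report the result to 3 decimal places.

-0.205

Mean ȳ = (-2.2 + 1.0 − 3.8 + 2.1 + 5.7 + 6.5 − 3.4)/7 = 0.8429
Deviations from mean: -3.0429, 0.1571, -4.6429, 1.2571, 4.8571, 5.6571, -4.2429
Σ(y_t−ȳ)(y_{t+2}−ȳ) = (14.1276) + (0.1976) + (-22.5510) + (7.1118) + (-20.6082) = -21.7222
Denominator Σ(y_t−ȳ)² = 106.0171
r_2 = -21.7222 / 106.0171 = -0.205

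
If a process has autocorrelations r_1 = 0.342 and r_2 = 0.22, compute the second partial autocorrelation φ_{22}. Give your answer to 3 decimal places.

0.117

φ_{22} = (r_2 − r_1²) / (1 − r_1²)
r_1² = (0.342)² = 0.116964
Numerator = 0.22 − 0.1170 = 0.1030; denominator = 1 − 0.1170 = 0.8830
φ_{22} = 0.1030 / 0.8830 = 0.117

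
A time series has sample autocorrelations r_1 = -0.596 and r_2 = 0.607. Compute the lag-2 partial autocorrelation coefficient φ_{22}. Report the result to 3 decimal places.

0.390

φ_{22} = (r_2 − r_1²) / (1 − r_1²)
r_1² = (-0.596)² = 0.355216
Numerator = 0.607 − 0.3552 = 0.2518; denominator = 1 − 0.3552 = 0.6448
φ_{22} = 0.2518 / 0.6448 = 0.390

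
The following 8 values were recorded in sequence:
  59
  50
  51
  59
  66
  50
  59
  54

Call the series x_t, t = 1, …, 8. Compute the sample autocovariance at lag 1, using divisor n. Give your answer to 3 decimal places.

Mean x̄ = (59 + 50 + 51 + 59 + 66 + 50 + 59 + 54)/8 = 56.0000
Deviations: 3.0000, -6.0000, -5.0000, 3.0000, 10.0000, -6.0000, 3.0000, -2.0000
Σ_{t=1}^{7}(x_t−x̄)(x_{t+1}−x̄) = -57.0000
γ_1 = -57.0000 / 8 = -7.125

-7.125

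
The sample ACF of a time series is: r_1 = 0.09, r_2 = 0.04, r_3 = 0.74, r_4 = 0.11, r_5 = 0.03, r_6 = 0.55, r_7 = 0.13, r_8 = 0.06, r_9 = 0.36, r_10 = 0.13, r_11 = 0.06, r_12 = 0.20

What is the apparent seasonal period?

The largest autocorrelation is r_3 = 0.74, with weaker echoes at lags 6 (0.55), 9 (0.36) and 12 (0.20); the remaining lags stay at or below 0.13.
The dominant spike at lag 3 indicates a seasonal period of 3.

3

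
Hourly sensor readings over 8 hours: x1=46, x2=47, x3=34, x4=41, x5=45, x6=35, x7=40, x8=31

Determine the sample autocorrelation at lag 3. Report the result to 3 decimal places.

Mean x̄ = (46 + 47 + 34 + 41 + 45 + 35 + 40 + 31)/8 = 39.8750
Deviations from mean: 6.1250, 7.1250, -5.8750, 1.1250, 5.1250, -4.8750, 0.1250, -8.8750
Σ(x_t−x̄)(x_{t+3}−x̄) = (6.8906) + (36.5156) + (28.6406) + (0.1406) + (-45.4844) = 26.7031
Denominator Σ(x_t−x̄)² = 252.8750
r_3 = 26.7031 / 252.8750 = 0.106

0.106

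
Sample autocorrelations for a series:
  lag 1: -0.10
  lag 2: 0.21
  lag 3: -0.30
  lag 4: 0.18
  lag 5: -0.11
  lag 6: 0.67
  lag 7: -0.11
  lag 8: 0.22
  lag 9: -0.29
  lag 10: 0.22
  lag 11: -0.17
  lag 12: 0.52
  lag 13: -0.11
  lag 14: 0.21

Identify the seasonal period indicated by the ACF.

The largest autocorrelation is r_6 = 0.67, with a weaker echo at lag 12 (0.52); the remaining lags stay at or below 0.22.
The dominant spike at lag 6 indicates a seasonal period of 6.

6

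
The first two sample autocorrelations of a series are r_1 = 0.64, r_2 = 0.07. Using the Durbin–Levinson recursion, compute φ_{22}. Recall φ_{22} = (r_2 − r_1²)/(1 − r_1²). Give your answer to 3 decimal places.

φ_{22} = (r_2 − r_1²) / (1 − r_1²)
r_1² = (0.64)² = 0.4096
Numerator = 0.07 − 0.4096 = -0.3396; denominator = 1 − 0.4096 = 0.5904
φ_{22} = -0.3396 / 0.5904 = -0.575

-0.575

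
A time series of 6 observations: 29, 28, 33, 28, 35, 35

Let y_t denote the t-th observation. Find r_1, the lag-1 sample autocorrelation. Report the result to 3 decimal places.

-0.037

Mean ȳ = (29 + 28 + 33 + 28 + 35 + 35)/6 = 31.3333
Deviations from mean: -2.3333, -3.3333, 1.6667, -3.3333, 3.6667, 3.6667
Numerator Σ_{t=1}^{5}(y_t−ȳ)(y_{t+1}−ȳ) = -2.1111
Denominator Σ(y_t−ȳ)² = 57.3333
r_1 = -2.1111 / 57.3333 = -0.037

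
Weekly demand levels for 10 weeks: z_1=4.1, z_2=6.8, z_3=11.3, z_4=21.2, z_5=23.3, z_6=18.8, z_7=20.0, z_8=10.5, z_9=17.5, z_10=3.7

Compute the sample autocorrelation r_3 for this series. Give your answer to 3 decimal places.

-0.368

Mean z̄ = (4.1 + 6.8 + 11.3 + 21.2 + 23.3 + 18.8 + 20.0 + 10.5 + 17.5 + 3.7)/10 = 13.7200
Numerator Σ_{t=1}^{7}(z_t−z̄)(z_{t+3}−z̄) = -178.1412
Denominator Σ(z_t−z̄)² = 484.3160
r_3 = -178.1412 / 484.3160 = -0.368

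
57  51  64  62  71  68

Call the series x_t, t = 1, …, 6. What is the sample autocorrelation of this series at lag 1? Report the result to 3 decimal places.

Mean x̄ = (57 + 51 + 64 + 62 + 71 + 68)/6 = 62.1667
Deviations from mean: -5.1667, -11.1667, 1.8333, -0.1667, 8.8333, 5.8333
Numerator Σ_{t=1}^{5}(x_t−x̄)(x_{t+1}−x̄) = 86.9722
Denominator Σ(x_t−x̄)² = 266.8333
r_1 = 86.9722 / 266.8333 = 0.326

0.326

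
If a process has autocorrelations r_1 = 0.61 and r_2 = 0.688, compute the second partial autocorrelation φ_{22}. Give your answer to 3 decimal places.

0.503

φ_{22} = (r_2 − r_1²) / (1 − r_1²)
r_1² = (0.61)² = 0.3721
Numerator = 0.688 − 0.3721 = 0.3159; denominator = 1 − 0.3721 = 0.6279
φ_{22} = 0.3159 / 0.6279 = 0.503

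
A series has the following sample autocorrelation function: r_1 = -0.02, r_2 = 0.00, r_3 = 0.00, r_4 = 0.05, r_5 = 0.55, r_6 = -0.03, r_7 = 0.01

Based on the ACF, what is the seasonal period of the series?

The largest autocorrelation is r_5 = 0.55; the remaining lags stay at or below 0.05.
The dominant spike at lag 5 indicates a seasonal period of 5.

5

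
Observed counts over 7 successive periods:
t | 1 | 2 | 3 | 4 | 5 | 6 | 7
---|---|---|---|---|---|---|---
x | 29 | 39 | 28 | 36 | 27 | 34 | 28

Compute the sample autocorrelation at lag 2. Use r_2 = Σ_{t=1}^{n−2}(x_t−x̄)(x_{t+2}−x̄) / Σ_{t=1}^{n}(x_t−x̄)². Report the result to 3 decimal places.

0.639

Mean x̄ = (29 + 39 + 28 + 36 + 27 + 34 + 28)/7 = 31.5714
Deviations from mean: -2.5714, 7.4286, -3.5714, 4.4286, -4.5714, 2.4286, -3.5714
Numerator Σ_{t=1}^{5}(x_t−x̄)(x_{t+2}−x̄) = 85.4898
Denominator Σ(x_t−x̄)² = 133.7143
r_2 = 85.4898 / 133.7143 = 0.639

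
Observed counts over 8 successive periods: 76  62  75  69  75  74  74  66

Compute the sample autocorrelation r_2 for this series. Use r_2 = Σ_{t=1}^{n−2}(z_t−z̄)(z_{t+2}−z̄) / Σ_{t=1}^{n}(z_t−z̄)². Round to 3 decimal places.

Mean z̄ = (76 + 62 + 75 + 69 + 75 + 74 + 74 + 66)/8 = 71.3750
Numerator Σ_{t=1}^{6}(z_t−z̄)(z_{t+2}−z̄) = 41.3438
Denominator Σ(z_t−z̄)² = 183.8750
r_2 = 41.3438 / 183.8750 = 0.225

0.225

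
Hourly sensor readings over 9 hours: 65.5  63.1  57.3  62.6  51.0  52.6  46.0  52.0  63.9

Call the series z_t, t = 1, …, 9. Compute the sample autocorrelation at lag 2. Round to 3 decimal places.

Mean z̄ = (65.5 + 63.1 + 57.3 + 62.6 + 51.0 + 52.6 + 46.0 + 52.0 + 63.9)/9 = 57.1111
Σ(z_t−z̄)(z_{t+2}−z̄) = (1.5846) + (32.8723) + (-1.1543) + (-24.7610) + (67.9012) + (23.0568) + (-75.4321) = 24.0675
Denominator Σ(z_t−z̄)² = 389.7689
r_2 = 24.0675 / 389.7689 = 0.062

0.062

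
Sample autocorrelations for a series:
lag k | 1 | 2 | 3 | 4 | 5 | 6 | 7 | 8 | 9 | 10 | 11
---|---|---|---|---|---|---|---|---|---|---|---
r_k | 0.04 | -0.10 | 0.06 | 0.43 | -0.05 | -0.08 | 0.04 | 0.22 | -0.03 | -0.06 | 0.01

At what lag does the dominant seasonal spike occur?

4

The largest autocorrelation is r_4 = 0.43, with a weaker echo at lag 8 (0.22); the remaining lags stay at or below 0.06.
The dominant spike at lag 4 indicates a seasonal period of 4.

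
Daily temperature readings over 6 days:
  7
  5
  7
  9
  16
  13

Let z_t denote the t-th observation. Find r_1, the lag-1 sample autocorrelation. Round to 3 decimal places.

Mean z̄ = (7 + 5 + 7 + 9 + 16 + 13)/6 = 9.5000
Deviations from mean: -2.5000, -4.5000, -2.5000, -0.5000, 6.5000, 3.5000
Numerator Σ_{t=1}^{5}(z_t−z̄)(z_{t+1}−z̄) = 43.2500
Denominator Σ(z_t−z̄)² = 87.5000
r_1 = 43.2500 / 87.5000 = 0.494

0.494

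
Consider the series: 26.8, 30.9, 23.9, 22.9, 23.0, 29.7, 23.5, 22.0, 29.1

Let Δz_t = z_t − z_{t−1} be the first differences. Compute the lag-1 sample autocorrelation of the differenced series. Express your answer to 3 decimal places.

-0.304

First differences Δz: 4.1, -7.0, -1.0, 0.1, 6.7, -6.2, -1.5, 7.1
Mean of differences = 0.2875
Numerator Σ(Δz_t−Δz̄)(Δz_{t+1}−Δz̄) = -61.5439
Denominator Σ(Δz_t−Δz̄)² = 202.1488
r_1(Δz) = -61.5439 / 202.1488 = -0.304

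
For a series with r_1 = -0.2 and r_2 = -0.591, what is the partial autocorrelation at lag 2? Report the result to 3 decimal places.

φ_{22} = (r_2 − r_1²) / (1 − r_1²)
r_1² = (-0.2)² = 0.04
Numerator = -0.591 − 0.0400 = -0.6310; denominator = 1 − 0.0400 = 0.9600
φ_{22} = -0.6310 / 0.9600 = -0.657

-0.657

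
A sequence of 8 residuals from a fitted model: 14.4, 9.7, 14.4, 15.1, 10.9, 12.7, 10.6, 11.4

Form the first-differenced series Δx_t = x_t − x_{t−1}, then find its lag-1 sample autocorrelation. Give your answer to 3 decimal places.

-0.499

First differences Δx: -4.7, 4.7, 0.7, -4.2, 1.8, -2.1, 0.8
Mean of differences = -0.4286
Numerator Σ(Δx_t−Δx̄)(Δx_{t+1}−Δx̄) = -34.5580
Denominator Σ(Δx_t−Δx̄)² = 69.3143
r_1(Δx) = -34.5580 / 69.3143 = -0.499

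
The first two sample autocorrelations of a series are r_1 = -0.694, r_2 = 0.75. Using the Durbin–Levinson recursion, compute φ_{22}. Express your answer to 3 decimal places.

φ_{22} = (r_2 − r_1²) / (1 − r_1²)
r_1² = (-0.694)² = 0.481636
Numerator = 0.75 − 0.4816 = 0.2684; denominator = 1 − 0.4816 = 0.5184
φ_{22} = 0.2684 / 0.5184 = 0.518

0.518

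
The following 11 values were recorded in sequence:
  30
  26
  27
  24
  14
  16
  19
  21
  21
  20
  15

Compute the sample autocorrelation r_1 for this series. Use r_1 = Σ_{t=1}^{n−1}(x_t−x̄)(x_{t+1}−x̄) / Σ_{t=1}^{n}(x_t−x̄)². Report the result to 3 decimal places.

0.464

Mean x̄ = (30 + 26 + 27 + 24 + 14 + 16 + 19 + 21 + 21 + 20 + 15)/11 = 21.1818
Numerator Σ_{t=1}^{10}(x_t−x̄)(x_{t+1}−x̄) = 123.1488
Denominator Σ(x_t−x̄)² = 265.6364
r_1 = 123.1488 / 265.6364 = 0.464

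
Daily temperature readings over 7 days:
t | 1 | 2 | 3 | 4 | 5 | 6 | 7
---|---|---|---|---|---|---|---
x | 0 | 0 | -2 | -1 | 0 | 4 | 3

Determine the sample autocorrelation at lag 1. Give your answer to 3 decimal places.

0.473

Mean x̄ = (0 + 0 − 2 − 1 + 0 + 4 + 3)/7 = 0.5714
Deviations from mean: -0.5714, -0.5714, -2.5714, -1.5714, -0.5714, 3.4286, 2.4286
Σ(x_t−x̄)(x_{t+1}−x̄) = (0.3265) + (1.4694) + (4.0408) + (0.8980) + (-1.9592) + (8.3265) = 13.1020
Denominator Σ(x_t−x̄)² = 27.7143
r_1 = 13.1020 / 27.7143 = 0.473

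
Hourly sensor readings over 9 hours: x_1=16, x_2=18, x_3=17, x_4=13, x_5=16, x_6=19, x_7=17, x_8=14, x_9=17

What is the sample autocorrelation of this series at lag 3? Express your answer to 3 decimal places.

Mean x̄ = (16 + 18 + 17 + 13 + 16 + 19 + 17 + 14 + 17)/9 = 16.3333
Numerator Σ_{t=1}^{6}(x_t−x̄)(x_{t+3}−x̄) = 2.6667
Denominator Σ(x_t−x̄)² = 28.0000
r_3 = 2.6667 / 28.0000 = 0.095

0.095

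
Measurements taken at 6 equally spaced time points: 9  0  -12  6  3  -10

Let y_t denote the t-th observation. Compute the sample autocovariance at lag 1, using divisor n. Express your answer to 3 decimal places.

-14.407

Mean ȳ = (9 + 0 − 12 + 6 + 3 − 10)/6 = -0.6667
Deviations: 9.6667, 0.6667, -11.3333, 6.6667, 3.6667, -9.3333
Σ_{t=1}^{5}(y_t−ȳ)(y_{t+1}−ȳ) = -86.4444
γ_1 = -86.4444 / 6 = -14.407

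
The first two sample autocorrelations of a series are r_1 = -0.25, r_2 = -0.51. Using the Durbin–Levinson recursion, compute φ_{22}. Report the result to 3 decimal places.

-0.611

φ_{22} = (r_2 − r_1²) / (1 − r_1²)
r_1² = (-0.25)² = 0.0625
Numerator = -0.51 − 0.0625 = -0.5725; denominator = 1 − 0.0625 = 0.9375
φ_{22} = -0.5725 / 0.9375 = -0.611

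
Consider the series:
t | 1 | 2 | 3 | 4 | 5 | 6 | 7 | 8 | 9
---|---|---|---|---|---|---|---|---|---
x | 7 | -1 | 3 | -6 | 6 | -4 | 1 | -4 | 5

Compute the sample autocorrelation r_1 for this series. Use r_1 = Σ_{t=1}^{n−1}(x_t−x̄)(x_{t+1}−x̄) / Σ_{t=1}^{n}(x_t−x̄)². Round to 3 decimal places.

Mean x̄ = (7 − 1 + 3 − 6 + 6 − 4 + 1 − 4 + 5)/9 = 0.7778
Numerator Σ_{t=1}^{8}(x_t−x̄)(x_{t+1}−x̄) = -112.7160
Denominator Σ(x_t−x̄)² = 183.5556
r_1 = -112.7160 / 183.5556 = -0.614

-0.614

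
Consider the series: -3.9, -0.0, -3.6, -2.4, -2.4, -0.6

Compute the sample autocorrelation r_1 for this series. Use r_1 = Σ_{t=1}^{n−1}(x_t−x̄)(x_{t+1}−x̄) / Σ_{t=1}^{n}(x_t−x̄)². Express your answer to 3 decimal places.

Mean x̄ = (-3.9 − 0.0 − 3.6 − 2.4 − 2.4 − 0.6)/6 = -2.1500
Numerator Σ_{t=1}^{5}(x_t−x̄)(x_{t+1}−x̄) = -6.8425
Denominator Σ(x_t−x̄)² = 12.3150
r_1 = -6.8425 / 12.3150 = -0.556

-0.556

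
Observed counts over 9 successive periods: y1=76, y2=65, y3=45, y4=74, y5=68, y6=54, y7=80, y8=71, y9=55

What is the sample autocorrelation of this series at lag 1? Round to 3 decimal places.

-0.295

Mean ȳ = (76 + 65 + 45 + 74 + 68 + 54 + 80 + 71 + 55)/9 = 65.3333
Numerator Σ_{t=1}^{8}(y_t−ȳ)(y_{t+1}−ȳ) = -321.7778
Denominator Σ(y_t−ȳ)² = 1092.0000
r_1 = -321.7778 / 1092.0000 = -0.295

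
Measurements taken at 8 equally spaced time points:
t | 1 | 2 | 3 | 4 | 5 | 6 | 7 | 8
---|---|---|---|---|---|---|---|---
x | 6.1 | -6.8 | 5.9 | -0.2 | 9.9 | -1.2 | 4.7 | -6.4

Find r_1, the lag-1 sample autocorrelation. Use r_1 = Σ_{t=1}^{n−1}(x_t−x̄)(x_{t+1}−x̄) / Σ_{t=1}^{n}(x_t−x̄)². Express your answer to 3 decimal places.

-0.582

Mean x̄ = (6.1 − 6.8 + 5.9 − 0.2 + 9.9 − 1.2 + 4.7 − 6.4)/8 = 1.5000
Σ(x_t−x̄)(x_{t+1}−x̄) = (-38.1800) + (-36.5200) + (-7.4800) + (-14.2800) + (-22.6800) + (-8.6400) + (-25.2800) = -153.0600
Denominator Σ(x_t−x̄)² = 262.8000
r_1 = -153.0600 / 262.8000 = -0.582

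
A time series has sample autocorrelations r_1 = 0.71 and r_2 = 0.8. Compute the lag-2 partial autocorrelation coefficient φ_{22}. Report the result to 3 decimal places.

0.597

φ_{22} = (r_2 − r_1²) / (1 − r_1²)
r_1² = (0.71)² = 0.5041
Numerator = 0.8 − 0.5041 = 0.2959; denominator = 1 − 0.5041 = 0.4959
φ_{22} = 0.2959 / 0.4959 = 0.597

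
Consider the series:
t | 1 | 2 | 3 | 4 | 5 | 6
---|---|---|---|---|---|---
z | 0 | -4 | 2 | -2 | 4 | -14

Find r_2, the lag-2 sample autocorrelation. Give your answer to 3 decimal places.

Mean z̄ = (0 − 4 + 2 − 2 + 4 − 14)/6 = -2.3333
Numerator Σ_{t=1}^{4}(z_t−z̄)(z_{t+2}−z̄) = 33.1111
Denominator Σ(z_t−z̄)² = 203.3333
r_2 = 33.1111 / 203.3333 = 0.163

0.163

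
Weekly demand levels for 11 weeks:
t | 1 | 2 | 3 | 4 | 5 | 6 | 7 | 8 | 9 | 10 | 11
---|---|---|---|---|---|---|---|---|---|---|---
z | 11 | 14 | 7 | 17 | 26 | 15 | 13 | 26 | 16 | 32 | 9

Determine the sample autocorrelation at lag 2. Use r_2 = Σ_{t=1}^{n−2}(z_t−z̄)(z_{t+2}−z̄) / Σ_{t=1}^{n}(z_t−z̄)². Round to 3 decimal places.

0.102

Mean z̄ = (11 + 14 + 7 + 17 + 26 + 15 + 13 + 26 + 16 + 32 + 9)/11 = 16.9091
Numerator Σ_{t=1}^{9}(z_t−z̄)(z_{t+2}−z̄) = 63.0744
Denominator Σ(z_t−z̄)² = 616.9091
r_2 = 63.0744 / 616.9091 = 0.102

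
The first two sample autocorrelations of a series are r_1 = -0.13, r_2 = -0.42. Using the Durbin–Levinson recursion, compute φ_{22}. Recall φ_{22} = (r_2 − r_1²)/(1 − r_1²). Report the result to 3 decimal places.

φ_{22} = (r_2 − r_1²) / (1 − r_1²)
r_1² = (-0.13)² = 0.0169
Numerator = -0.42 − 0.0169 = -0.4369; denominator = 1 − 0.0169 = 0.9831
φ_{22} = -0.4369 / 0.9831 = -0.444

-0.444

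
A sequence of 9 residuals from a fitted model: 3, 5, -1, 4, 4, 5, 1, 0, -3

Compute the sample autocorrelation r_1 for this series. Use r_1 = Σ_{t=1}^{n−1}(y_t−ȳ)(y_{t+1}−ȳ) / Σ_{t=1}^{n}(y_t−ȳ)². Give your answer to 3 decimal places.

0.106

Mean ȳ = (3 + 5 − 1 + 4 + 4 + 5 + 1 + 0 − 3)/9 = 2.0000
Numerator Σ_{t=1}^{8}(y_t−ȳ)(y_{t+1}−ȳ) = 7.0000
Denominator Σ(y_t−ȳ)² = 66.0000
r_1 = 7.0000 / 66.0000 = 0.106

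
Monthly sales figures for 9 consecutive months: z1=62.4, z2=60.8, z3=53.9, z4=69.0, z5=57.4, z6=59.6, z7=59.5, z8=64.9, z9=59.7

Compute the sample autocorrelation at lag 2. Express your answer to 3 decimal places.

Mean z̄ = (62.4 + 60.8 + 53.9 + 69.0 + 57.4 + 59.6 + 59.5 + 64.9 + 59.7)/9 = 60.8000
Σ(z_t−z̄)(z_{t+2}−z̄) = (-11.0400) + (0.0000) + (23.4600) + (-9.8400) + (4.4200) + (-4.9200) + (1.4300) = 3.5100
Denominator Σ(z_t−z̄)² = 150.1200
r_2 = 3.5100 / 150.1200 = 0.023

0.023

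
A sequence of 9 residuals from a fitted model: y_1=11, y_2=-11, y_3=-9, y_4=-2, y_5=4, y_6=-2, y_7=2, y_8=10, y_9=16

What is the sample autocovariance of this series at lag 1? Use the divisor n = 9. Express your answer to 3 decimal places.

18.715

Mean ȳ = (11 − 11 − 9 − 2 + 4 − 2 + 2 + 10 + 16)/9 = 2.1111
Σ_{t=1}^{8}(y_t−ȳ)(y_{t+1}−ȳ) = 168.4321
γ_1 = 168.4321 / 9 = 18.715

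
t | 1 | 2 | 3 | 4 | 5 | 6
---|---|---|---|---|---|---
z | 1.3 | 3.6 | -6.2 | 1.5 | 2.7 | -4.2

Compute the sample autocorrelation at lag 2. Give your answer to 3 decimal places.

Mean z̄ = (1.3 + 3.6 − 6.2 + 1.5 + 2.7 − 4.2)/6 = -0.2167
Deviations from mean: 1.5167, 3.8167, -5.9833, 1.7167, 2.9167, -3.9833
Σ(z_t−z̄)(z_{t+2}−z̄) = (-9.0747) + (6.5519) + (-17.4514) + (-6.8381) = -26.8122
Denominator Σ(z_t−z̄)² = 79.9883
r_2 = -26.8122 / 79.9883 = -0.335

-0.335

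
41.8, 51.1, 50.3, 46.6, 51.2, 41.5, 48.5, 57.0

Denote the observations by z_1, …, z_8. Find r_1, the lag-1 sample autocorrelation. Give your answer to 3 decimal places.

-0.215

Mean z̄ = (41.8 + 51.1 + 50.3 + 46.6 + 51.2 + 41.5 + 48.5 + 57.0)/8 = 48.5000
Σ(z_t−z̄)(z_{t+1}−z̄) = (-17.4200) + (4.6800) + (-3.4200) + (-5.1300) + (-18.9000) + (0.0000) + (0.0000) = -40.1900
Denominator Σ(z_t−z̄)² = 187.0400
r_1 = -40.1900 / 187.0400 = -0.215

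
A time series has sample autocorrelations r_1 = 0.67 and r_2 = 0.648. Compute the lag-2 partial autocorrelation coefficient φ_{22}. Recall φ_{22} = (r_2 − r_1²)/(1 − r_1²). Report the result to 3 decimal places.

0.361

φ_{22} = (r_2 − r_1²) / (1 − r_1²)
r_1² = (0.67)² = 0.4489
Numerator = 0.648 − 0.4489 = 0.1991; denominator = 1 − 0.4489 = 0.5511
φ_{22} = 0.1991 / 0.5511 = 0.361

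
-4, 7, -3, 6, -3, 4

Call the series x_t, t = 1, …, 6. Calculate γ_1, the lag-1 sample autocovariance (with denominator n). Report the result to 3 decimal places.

Mean x̄ = (-4 + 7 − 3 + 6 − 3 + 4)/6 = 1.1667
Σ_{t=1}^{5}(x_t−x̄)(x_{t+1}−x̄) = -106.5278
γ_1 = -106.5278 / 6 = -17.755

-17.755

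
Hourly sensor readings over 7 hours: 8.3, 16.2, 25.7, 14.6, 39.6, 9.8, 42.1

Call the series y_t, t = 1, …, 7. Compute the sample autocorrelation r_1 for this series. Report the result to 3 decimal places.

-0.485

Mean ȳ = (8.3 + 16.2 + 25.7 + 14.6 + 39.6 + 9.8 + 42.1)/7 = 22.3286
Σ(y_t−ȳ)(y_{t+1}−ȳ) = (85.9751) + (-20.6620) + (-26.0563) + (-133.4835) + (-216.3863) + (-247.7078) = -558.3208
Denominator Σ(y_t−ȳ)² = 1151.6343
r_1 = -558.3208 / 1151.6343 = -0.485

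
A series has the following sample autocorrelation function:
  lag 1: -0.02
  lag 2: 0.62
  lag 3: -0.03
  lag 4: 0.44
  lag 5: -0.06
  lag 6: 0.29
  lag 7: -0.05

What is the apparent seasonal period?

The largest autocorrelation is r_2 = 0.62, with weaker echoes at lags 4 (0.44) and 6 (0.29); the remaining lags stay at or below -0.02.
The dominant spike at lag 2 indicates a seasonal period of 2.

2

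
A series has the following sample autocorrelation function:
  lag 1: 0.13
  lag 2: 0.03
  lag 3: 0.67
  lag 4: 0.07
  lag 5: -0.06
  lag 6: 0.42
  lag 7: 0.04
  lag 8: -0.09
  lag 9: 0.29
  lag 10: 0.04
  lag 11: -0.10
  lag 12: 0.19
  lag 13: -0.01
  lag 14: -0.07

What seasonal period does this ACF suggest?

The largest autocorrelation is r_3 = 0.67, with weaker echoes at lags 6 (0.42), 9 (0.29) and 12 (0.19); the remaining lags stay at or below 0.13.
The dominant spike at lag 3 indicates a seasonal period of 3.

3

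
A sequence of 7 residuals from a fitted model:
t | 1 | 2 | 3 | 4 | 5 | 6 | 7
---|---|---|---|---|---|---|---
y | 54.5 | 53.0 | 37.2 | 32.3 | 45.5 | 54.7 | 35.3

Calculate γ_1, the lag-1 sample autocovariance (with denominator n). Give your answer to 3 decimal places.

2.303

Mean ȳ = (54.5 + 53.0 + 37.2 + 32.3 + 45.5 + 54.7 + 35.3)/7 = 44.6429
Deviations: 9.8571, 8.3571, -7.4429, -12.3429, 0.8571, 10.0571, -9.3429
Σ_{t=1}^{6}(y_t−ȳ)(y_{t+1}−ȳ) = 16.1210
γ_1 = 16.1210 / 7 = 2.303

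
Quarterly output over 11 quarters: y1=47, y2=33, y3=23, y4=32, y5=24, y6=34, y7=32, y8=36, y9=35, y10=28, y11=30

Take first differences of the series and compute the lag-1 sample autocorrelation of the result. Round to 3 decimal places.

-0.260

First differences Δy: -14, -10, 9, -8, 10, -2, 4, -1, -7, 2
Mean of differences = -1.7000
Numerator Σ(Δy_t−Δȳ)(Δy_{t+1}−Δȳ) = -152.3900
Denominator Σ(Δy_t−Δȳ)² = 586.1000
r_1(Δy) = -152.3900 / 586.1000 = -0.260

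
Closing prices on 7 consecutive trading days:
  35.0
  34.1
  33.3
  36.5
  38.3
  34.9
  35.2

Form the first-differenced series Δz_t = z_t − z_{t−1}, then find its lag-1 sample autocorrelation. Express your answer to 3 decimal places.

First differences Δz: -0.9, -0.8, 3.2, 1.8, -3.4, 0.3
Mean of differences = 0.0333
Numerator Σ(Δz_t−Δz̄)(Δz_{t+1}−Δz̄) = -3.2478
Denominator Σ(Δz_t−Δz̄)² = 26.5733
r_1(Δz) = -3.2478 / 26.5733 = -0.122

-0.122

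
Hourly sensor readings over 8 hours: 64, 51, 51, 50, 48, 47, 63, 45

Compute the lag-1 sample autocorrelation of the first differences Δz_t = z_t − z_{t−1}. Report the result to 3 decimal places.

-0.391

First differences Δz: -13, 0, -1, -2, -1, 16, -18
Mean of differences = -2.7143
Numerator Σ(Δz_t−Δz̄)(Δz_{t+1}−Δz̄) = -274.7959
Denominator Σ(Δz_t−Δz̄)² = 703.4286
r_1(Δz) = -274.7959 / 703.4286 = -0.391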